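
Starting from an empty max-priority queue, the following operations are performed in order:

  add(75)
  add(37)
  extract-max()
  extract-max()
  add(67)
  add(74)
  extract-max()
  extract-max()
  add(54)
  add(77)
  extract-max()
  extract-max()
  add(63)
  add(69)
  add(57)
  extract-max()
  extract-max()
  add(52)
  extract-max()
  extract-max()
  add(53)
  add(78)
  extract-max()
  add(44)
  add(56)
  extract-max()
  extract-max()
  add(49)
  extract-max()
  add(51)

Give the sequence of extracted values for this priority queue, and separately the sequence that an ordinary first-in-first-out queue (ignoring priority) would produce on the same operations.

insert 75 → {75}
insert 37 → {75, 37}
extract-max → 75; now {37}
extract-max → 37; now {}
insert 67 → {67}
insert 74 → {74, 67}
extract-max → 74; now {67}
extract-max → 67; now {}
insert 54 → {54}
insert 77 → {77, 54}
extract-max → 77; now {54}
extract-max → 54; now {}
insert 63 → {63}
insert 69 → {69, 63}
insert 57 → {69, 63, 57}
extract-max → 69; now {63, 57}
extract-max → 63; now {57}
insert 52 → {57, 52}
extract-max → 57; now {52}
extract-max → 52; now {}
insert 53 → {53}
insert 78 → {78, 53}
extract-max → 78; now {53}
insert 44 → {53, 44}
insert 56 → {56, 53, 44}
extract-max → 56; now {53, 44}
extract-max → 53; now {44}
insert 49 → {49, 44}
extract-max → 49; now {44}
insert 51 → {51, 44}

priority queue: [75, 37, 74, 67, 77, 54, 69, 63, 57, 52, 78, 56, 53, 49]; FIFO queue: 75, 37, 67, 74, 54, 77, 63, 69, 57, 52, 53, 78, 44, 56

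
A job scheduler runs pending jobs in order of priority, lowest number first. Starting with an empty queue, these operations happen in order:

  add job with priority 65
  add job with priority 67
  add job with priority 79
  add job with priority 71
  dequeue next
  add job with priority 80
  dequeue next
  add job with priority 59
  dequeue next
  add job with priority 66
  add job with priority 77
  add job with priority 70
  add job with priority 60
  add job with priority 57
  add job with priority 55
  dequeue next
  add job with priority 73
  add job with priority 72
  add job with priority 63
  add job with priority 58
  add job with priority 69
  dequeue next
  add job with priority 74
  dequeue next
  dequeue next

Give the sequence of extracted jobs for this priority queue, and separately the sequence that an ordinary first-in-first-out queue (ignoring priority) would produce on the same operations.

priority queue: 65 → 67 → 59 → 55 → 57 → 58 → 60; FIFO queue: 65, 67, 79, 71, 80, 59, 66

insert 65 → {65}
insert 67 → {65, 67}
insert 79 → {65, 67, 79}
insert 71 → {65, 67, 71, 79}
dequeue next → 65; now {67, 71, 79}
insert 80 → {67, 71, 79, 80}
dequeue next → 67; now {71, 79, 80}
insert 59 → {59, 71, 79, 80}
dequeue next → 59; now {71, 79, 80}
insert 66 → {66, 71, 79, 80}
insert 77 → {66, 71, 77, 79, 80}
insert 70 → {66, 70, 71, 77, 79, 80}
insert 60 → {60, 66, 70, 71, 77, 79, 80}
insert 57 → {57, 60, 66, 70, 71, 77, 79, 80}
insert 55 → {55, 57, 60, 66, 70, 71, 77, 79, 80}
dequeue next → 55; now {57, 60, 66, 70, 71, 77, 79, 80}
insert 73 → {57, 60, 66, 70, 71, 73, 77, 79, 80}
insert 72 → {57, 60, 66, 70, 71, 72, 73, 77, 79, 80}
insert 63 → {57, 60, 63, 66, 70, 71, 72, 73, 77, 79, 80}
insert 58 → {57, 58, 60, 63, 66, 70, 71, 72, 73, 77, 79, 80}
insert 69 → {57, 58, 60, 63, 66, 69, 70, 71, 72, 73, 77, 79, 80}
dequeue next → 57; now {58, 60, 63, 66, 69, 70, 71, 72, 73, 77, 79, 80}
insert 74 → {58, 60, 63, 66, 69, 70, 71, 72, 73, 74, 77, 79, 80}
dequeue next → 58; now {60, 63, 66, 69, 70, 71, 72, 73, 74, 77, 79, 80}
dequeue next → 60; now {63, 66, 69, 70, 71, 72, 73, 74, 77, 79, 80}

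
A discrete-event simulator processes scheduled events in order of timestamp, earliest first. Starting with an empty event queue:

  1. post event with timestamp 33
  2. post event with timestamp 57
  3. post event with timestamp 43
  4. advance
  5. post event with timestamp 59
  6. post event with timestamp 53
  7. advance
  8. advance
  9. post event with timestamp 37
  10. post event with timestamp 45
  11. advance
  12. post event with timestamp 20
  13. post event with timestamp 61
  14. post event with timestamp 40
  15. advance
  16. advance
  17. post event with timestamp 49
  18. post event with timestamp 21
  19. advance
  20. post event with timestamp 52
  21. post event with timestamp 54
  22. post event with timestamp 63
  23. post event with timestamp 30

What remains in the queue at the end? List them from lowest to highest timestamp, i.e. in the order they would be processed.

insert 33 → {33}
insert 57 → {33, 57}
insert 43 → {33, 43, 57}
advance → 33; now {43, 57}
insert 59 → {43, 57, 59}
insert 53 → {43, 53, 57, 59}
advance → 43; now {53, 57, 59}
advance → 53; now {57, 59}
insert 37 → {37, 57, 59}
insert 45 → {37, 45, 57, 59}
advance → 37; now {45, 57, 59}
insert 20 → {20, 45, 57, 59}
insert 61 → {20, 45, 57, 59, 61}
insert 40 → {20, 40, 45, 57, 59, 61}
advance → 20; now {40, 45, 57, 59, 61}
advance → 40; now {45, 57, 59, 61}
insert 49 → {45, 49, 57, 59, 61}
insert 21 → {21, 45, 49, 57, 59, 61}
advance → 21; now {45, 49, 57, 59, 61}
insert 52 → {45, 49, 52, 57, 59, 61}
insert 54 → {45, 49, 52, 54, 57, 59, 61}
insert 63 → {45, 49, 52, 54, 57, 59, 61, 63}
insert 30 → {30, 45, 49, 52, 54, 57, 59, 61, 63}

30 → 45 → 49 → 52 → 54 → 57 → 59 → 61 → 63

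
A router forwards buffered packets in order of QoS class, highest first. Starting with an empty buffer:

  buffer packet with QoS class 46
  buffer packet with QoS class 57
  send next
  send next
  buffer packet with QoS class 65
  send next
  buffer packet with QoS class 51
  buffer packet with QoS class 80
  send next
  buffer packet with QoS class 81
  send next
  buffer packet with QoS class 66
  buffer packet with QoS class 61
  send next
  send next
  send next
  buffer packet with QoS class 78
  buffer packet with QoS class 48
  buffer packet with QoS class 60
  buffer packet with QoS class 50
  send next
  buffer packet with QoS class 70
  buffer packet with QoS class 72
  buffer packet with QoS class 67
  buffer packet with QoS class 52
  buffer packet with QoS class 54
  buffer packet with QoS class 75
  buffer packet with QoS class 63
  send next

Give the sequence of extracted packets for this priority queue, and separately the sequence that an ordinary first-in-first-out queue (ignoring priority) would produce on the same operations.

insert 46 → {46}
insert 57 → {57, 46}
send next → 57; now {46}
send next → 46; now {}
insert 65 → {65}
send next → 65; now {}
insert 51 → {51}
insert 80 → {80, 51}
send next → 80; now {51}
insert 81 → {81, 51}
send next → 81; now {51}
insert 66 → {66, 51}
insert 61 → {66, 61, 51}
send next → 66; now {61, 51}
send next → 61; now {51}
send next → 51; now {}
insert 78 → {78}
insert 48 → {78, 48}
insert 60 → {78, 60, 48}
insert 50 → {78, 60, 50, 48}
send next → 78; now {60, 50, 48}
insert 70 → {70, 60, 50, 48}
insert 72 → {72, 70, 60, 50, 48}
insert 67 → {72, 70, 67, 60, 50, 48}
insert 52 → {72, 70, 67, 60, 52, 50, 48}
insert 54 → {72, 70, 67, 60, 54, 52, 50, 48}
insert 75 → {75, 72, 70, 67, 60, 54, 52, 50, 48}
insert 63 → {75, 72, 70, 67, 63, 60, 54, 52, 50, 48}
send next → 75; now {72, 70, 67, 63, 60, 54, 52, 50, 48}

priority queue: 57, 46, 65, 80, 81, 66, 61, 51, 78, 75; FIFO queue: [46, 57, 65, 51, 80, 81, 66, 61, 78, 48]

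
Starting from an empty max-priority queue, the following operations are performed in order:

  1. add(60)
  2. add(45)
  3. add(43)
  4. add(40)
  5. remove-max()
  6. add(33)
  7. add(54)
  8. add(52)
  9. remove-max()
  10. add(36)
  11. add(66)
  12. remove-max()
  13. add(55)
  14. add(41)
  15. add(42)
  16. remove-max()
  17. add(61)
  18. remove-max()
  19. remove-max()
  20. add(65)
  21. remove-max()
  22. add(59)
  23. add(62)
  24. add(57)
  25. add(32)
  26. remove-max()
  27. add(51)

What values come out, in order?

60 → 54 → 66 → 55 → 61 → 52 → 65 → 62

insert 60 → {60}
insert 45 → {60, 45}
insert 43 → {60, 45, 43}
insert 40 → {60, 45, 43, 40}
remove-max → 60; now {45, 43, 40}
insert 33 → {45, 43, 40, 33}
insert 54 → {54, 45, 43, 40, 33}
insert 52 → {54, 52, 45, 43, 40, 33}
remove-max → 54; now {52, 45, 43, 40, 33}
insert 36 → {52, 45, 43, 40, 36, 33}
insert 66 → {66, 52, 45, 43, 40, 36, 33}
remove-max → 66; now {52, 45, 43, 40, 36, 33}
insert 55 → {55, 52, 45, 43, 40, 36, 33}
insert 41 → {55, 52, 45, 43, 41, 40, 36, 33}
insert 42 → {55, 52, 45, 43, 42, 41, 40, 36, 33}
remove-max → 55; now {52, 45, 43, 42, 41, 40, 36, 33}
insert 61 → {61, 52, 45, 43, 42, 41, 40, 36, 33}
remove-max → 61; now {52, 45, 43, 42, 41, 40, 36, 33}
remove-max → 52; now {45, 43, 42, 41, 40, 36, 33}
insert 65 → {65, 45, 43, 42, 41, 40, 36, 33}
remove-max → 65; now {45, 43, 42, 41, 40, 36, 33}
insert 59 → {59, 45, 43, 42, 41, 40, 36, 33}
insert 62 → {62, 59, 45, 43, 42, 41, 40, 36, 33}
insert 57 → {62, 59, 57, 45, 43, 42, 41, 40, 36, 33}
insert 32 → {62, 59, 57, 45, 43, 42, 41, 40, 36, 33, 32}
remove-max → 62; now {59, 57, 45, 43, 42, 41, 40, 36, 33, 32}
insert 51 → {59, 57, 51, 45, 43, 42, 41, 40, 36, 33, 32}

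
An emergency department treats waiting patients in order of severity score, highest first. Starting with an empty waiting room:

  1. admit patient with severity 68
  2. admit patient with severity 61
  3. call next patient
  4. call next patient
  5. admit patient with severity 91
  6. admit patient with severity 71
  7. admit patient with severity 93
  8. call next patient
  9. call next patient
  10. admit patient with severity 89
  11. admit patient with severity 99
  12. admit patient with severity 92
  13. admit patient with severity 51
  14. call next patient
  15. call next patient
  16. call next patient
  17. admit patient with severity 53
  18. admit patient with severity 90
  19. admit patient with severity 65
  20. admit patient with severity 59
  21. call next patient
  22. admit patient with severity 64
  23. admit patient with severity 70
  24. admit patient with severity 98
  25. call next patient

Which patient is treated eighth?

90

insert 68 → {68}
insert 61 → {68, 61}
call next patient → 68; now {61}
call next patient → 61; now {}
insert 91 → {91}
insert 71 → {91, 71}
insert 93 → {93, 91, 71}
call next patient → 93; now {91, 71}
call next patient → 91; now {71}
insert 89 → {89, 71}
insert 99 → {99, 89, 71}
insert 92 → {99, 92, 89, 71}
insert 51 → {99, 92, 89, 71, 51}
call next patient → 99; now {92, 89, 71, 51}
call next patient → 92; now {89, 71, 51}
call next patient → 89; now {71, 51}
insert 53 → {71, 53, 51}
insert 90 → {90, 71, 53, 51}
insert 65 → {90, 71, 65, 53, 51}
insert 59 → {90, 71, 65, 59, 53, 51}
call next patient → 90; now {71, 65, 59, 53, 51}
insert 64 → {71, 65, 64, 59, 53, 51}
insert 70 → {71, 70, 65, 64, 59, 53, 51}
insert 98 → {98, 71, 70, 65, 64, 59, 53, 51}
call next patient → 98; now {71, 70, 65, 64, 59, 53, 51}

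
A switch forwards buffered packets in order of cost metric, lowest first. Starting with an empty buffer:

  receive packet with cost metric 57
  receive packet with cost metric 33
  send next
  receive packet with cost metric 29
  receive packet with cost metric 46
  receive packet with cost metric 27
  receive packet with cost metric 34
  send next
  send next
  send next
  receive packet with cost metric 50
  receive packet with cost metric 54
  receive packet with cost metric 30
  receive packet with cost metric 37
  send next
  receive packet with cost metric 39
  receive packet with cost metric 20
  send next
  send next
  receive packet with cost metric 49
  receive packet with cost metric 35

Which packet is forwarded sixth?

20

insert 57 → {57}
insert 33 → {33, 57}
send next → 33; now {57}
insert 29 → {29, 57}
insert 46 → {29, 46, 57}
insert 27 → {27, 29, 46, 57}
insert 34 → {27, 29, 34, 46, 57}
send next → 27; now {29, 34, 46, 57}
send next → 29; now {34, 46, 57}
send next → 34; now {46, 57}
insert 50 → {46, 50, 57}
insert 54 → {46, 50, 54, 57}
insert 30 → {30, 46, 50, 54, 57}
insert 37 → {30, 37, 46, 50, 54, 57}
send next → 30; now {37, 46, 50, 54, 57}
insert 39 → {37, 39, 46, 50, 54, 57}
insert 20 → {20, 37, 39, 46, 50, 54, 57}
send next → 20; now {37, 39, 46, 50, 54, 57}
send next → 37; now {39, 46, 50, 54, 57}
insert 49 → {39, 46, 49, 50, 54, 57}
insert 35 → {35, 39, 46, 49, 50, 54, 57}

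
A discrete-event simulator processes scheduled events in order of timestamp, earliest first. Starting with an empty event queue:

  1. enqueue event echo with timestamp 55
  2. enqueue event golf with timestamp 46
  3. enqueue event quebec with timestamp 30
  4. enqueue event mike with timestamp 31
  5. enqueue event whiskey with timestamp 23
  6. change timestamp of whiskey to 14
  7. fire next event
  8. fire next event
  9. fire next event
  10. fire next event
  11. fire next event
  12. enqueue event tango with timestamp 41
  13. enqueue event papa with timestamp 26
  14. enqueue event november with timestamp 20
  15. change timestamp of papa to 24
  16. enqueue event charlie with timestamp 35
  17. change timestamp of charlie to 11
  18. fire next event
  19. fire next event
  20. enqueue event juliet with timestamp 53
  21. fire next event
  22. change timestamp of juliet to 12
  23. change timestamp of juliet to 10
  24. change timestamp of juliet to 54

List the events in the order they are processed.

whiskey → quebec → mike → golf → echo → charlie → november → papa

add echo (timestamp 55) → {echo:55}
add golf (timestamp 46) → {golf:46, echo:55}
add quebec (timestamp 30) → {quebec:30, golf:46, echo:55}
add mike (timestamp 31) → {quebec:30, mike:31, golf:46, echo:55}
add whiskey (timestamp 23) → {whiskey:23, quebec:30, mike:31, golf:46, echo:55}
update whiskey to timestamp 14 → {whiskey:14, quebec:30, mike:31, golf:46, echo:55}
fire next event → whiskey; now {quebec:30, mike:31, golf:46, echo:55}
fire next event → quebec; now {mike:31, golf:46, echo:55}
fire next event → mike; now {golf:46, echo:55}
fire next event → golf; now {echo:55}
fire next event → echo; now {}
add tango (timestamp 41) → {tango:41}
add papa (timestamp 26) → {papa:26, tango:41}
add november (timestamp 20) → {november:20, papa:26, tango:41}
update papa to timestamp 24 → {november:20, papa:24, tango:41}
add charlie (timestamp 35) → {november:20, papa:24, charlie:35, tango:41}
update charlie to timestamp 11 → {charlie:11, november:20, papa:24, tango:41}
fire next event → charlie; now {november:20, papa:24, tango:41}
fire next event → november; now {papa:24, tango:41}
add juliet (timestamp 53) → {papa:24, tango:41, juliet:53}
fire next event → papa; now {tango:41, juliet:53}
update juliet to timestamp 12 → {juliet:12, tango:41}
update juliet to timestamp 10 → {juliet:10, tango:41}
update juliet to timestamp 54 → {tango:41, juliet:54}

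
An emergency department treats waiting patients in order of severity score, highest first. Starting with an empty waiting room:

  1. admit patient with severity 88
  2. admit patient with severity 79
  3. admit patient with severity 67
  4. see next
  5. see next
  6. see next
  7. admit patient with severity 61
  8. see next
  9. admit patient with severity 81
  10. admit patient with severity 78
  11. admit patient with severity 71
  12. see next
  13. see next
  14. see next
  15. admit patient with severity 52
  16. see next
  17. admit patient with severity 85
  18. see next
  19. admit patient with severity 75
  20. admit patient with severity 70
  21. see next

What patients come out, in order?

insert 88 → {88}
insert 79 → {88, 79}
insert 67 → {88, 79, 67}
see next → 88; now {79, 67}
see next → 79; now {67}
see next → 67; now {}
insert 61 → {61}
see next → 61; now {}
insert 81 → {81}
insert 78 → {81, 78}
insert 71 → {81, 78, 71}
see next → 81; now {78, 71}
see next → 78; now {71}
see next → 71; now {}
insert 52 → {52}
see next → 52; now {}
insert 85 → {85}
see next → 85; now {}
insert 75 → {75}
insert 70 → {75, 70}
see next → 75; now {70}

88, 79, 67, 61, 81, 78, 71, 52, 85, 75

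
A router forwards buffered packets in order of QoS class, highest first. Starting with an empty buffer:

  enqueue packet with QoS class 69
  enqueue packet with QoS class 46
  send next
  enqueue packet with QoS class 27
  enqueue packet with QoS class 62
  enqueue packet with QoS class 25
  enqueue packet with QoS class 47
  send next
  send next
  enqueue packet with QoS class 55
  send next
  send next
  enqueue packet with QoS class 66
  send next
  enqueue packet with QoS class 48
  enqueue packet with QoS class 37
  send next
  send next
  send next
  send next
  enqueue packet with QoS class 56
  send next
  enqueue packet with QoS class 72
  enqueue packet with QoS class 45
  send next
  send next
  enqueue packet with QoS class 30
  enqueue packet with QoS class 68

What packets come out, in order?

[69, 62, 47, 55, 46, 66, 48, 37, 27, 25, 56, 72, 45]

insert 69 → {69}
insert 46 → {69, 46}
send next → 69; now {46}
insert 27 → {46, 27}
insert 62 → {62, 46, 27}
insert 25 → {62, 46, 27, 25}
insert 47 → {62, 47, 46, 27, 25}
send next → 62; now {47, 46, 27, 25}
send next → 47; now {46, 27, 25}
insert 55 → {55, 46, 27, 25}
send next → 55; now {46, 27, 25}
send next → 46; now {27, 25}
insert 66 → {66, 27, 25}
send next → 66; now {27, 25}
insert 48 → {48, 27, 25}
insert 37 → {48, 37, 27, 25}
send next → 48; now {37, 27, 25}
send next → 37; now {27, 25}
send next → 27; now {25}
send next → 25; now {}
insert 56 → {56}
send next → 56; now {}
insert 72 → {72}
insert 45 → {72, 45}
send next → 72; now {45}
send next → 45; now {}
insert 30 → {30}
insert 68 → {68, 30}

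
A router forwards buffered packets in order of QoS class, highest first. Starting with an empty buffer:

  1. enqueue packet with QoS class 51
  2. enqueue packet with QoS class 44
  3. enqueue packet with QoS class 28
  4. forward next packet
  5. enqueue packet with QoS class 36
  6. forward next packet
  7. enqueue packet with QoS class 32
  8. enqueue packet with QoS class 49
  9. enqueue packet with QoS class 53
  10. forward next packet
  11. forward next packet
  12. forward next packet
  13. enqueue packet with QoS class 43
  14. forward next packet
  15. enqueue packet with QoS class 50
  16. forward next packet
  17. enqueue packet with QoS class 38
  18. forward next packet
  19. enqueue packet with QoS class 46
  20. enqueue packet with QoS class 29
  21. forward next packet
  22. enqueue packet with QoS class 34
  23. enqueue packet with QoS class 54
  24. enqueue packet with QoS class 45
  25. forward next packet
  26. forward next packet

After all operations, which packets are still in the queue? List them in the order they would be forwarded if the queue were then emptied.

insert 51 → {51}
insert 44 → {51, 44}
insert 28 → {51, 44, 28}
forward next packet → 51; now {44, 28}
insert 36 → {44, 36, 28}
forward next packet → 44; now {36, 28}
insert 32 → {36, 32, 28}
insert 49 → {49, 36, 32, 28}
insert 53 → {53, 49, 36, 32, 28}
forward next packet → 53; now {49, 36, 32, 28}
forward next packet → 49; now {36, 32, 28}
forward next packet → 36; now {32, 28}
insert 43 → {43, 32, 28}
forward next packet → 43; now {32, 28}
insert 50 → {50, 32, 28}
forward next packet → 50; now {32, 28}
insert 38 → {38, 32, 28}
forward next packet → 38; now {32, 28}
insert 46 → {46, 32, 28}
insert 29 → {46, 32, 29, 28}
forward next packet → 46; now {32, 29, 28}
insert 34 → {34, 32, 29, 28}
insert 54 → {54, 34, 32, 29, 28}
insert 45 → {54, 45, 34, 32, 29, 28}
forward next packet → 54; now {45, 34, 32, 29, 28}
forward next packet → 45; now {34, 32, 29, 28}

[34, 32, 29, 28]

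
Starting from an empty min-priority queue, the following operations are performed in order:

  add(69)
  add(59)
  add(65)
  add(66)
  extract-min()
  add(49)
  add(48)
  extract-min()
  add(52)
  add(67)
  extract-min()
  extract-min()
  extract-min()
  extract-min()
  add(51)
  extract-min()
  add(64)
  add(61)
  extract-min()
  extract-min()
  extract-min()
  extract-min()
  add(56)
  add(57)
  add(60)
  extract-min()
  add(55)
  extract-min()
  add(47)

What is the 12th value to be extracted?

56

insert 69 → {69}
insert 59 → {59, 69}
insert 65 → {59, 65, 69}
insert 66 → {59, 65, 66, 69}
extract-min → 59; now {65, 66, 69}
insert 49 → {49, 65, 66, 69}
insert 48 → {48, 49, 65, 66, 69}
extract-min → 48; now {49, 65, 66, 69}
insert 52 → {49, 52, 65, 66, 69}
insert 67 → {49, 52, 65, 66, 67, 69}
extract-min → 49; now {52, 65, 66, 67, 69}
extract-min → 52; now {65, 66, 67, 69}
extract-min → 65; now {66, 67, 69}
extract-min → 66; now {67, 69}
insert 51 → {51, 67, 69}
extract-min → 51; now {67, 69}
insert 64 → {64, 67, 69}
insert 61 → {61, 64, 67, 69}
extract-min → 61; now {64, 67, 69}
extract-min → 64; now {67, 69}
extract-min → 67; now {69}
extract-min → 69; now {}
insert 56 → {56}
insert 57 → {56, 57}
insert 60 → {56, 57, 60}
extract-min → 56; now {57, 60}
insert 55 → {55, 57, 60}
extract-min → 55; now {57, 60}
insert 47 → {47, 57, 60}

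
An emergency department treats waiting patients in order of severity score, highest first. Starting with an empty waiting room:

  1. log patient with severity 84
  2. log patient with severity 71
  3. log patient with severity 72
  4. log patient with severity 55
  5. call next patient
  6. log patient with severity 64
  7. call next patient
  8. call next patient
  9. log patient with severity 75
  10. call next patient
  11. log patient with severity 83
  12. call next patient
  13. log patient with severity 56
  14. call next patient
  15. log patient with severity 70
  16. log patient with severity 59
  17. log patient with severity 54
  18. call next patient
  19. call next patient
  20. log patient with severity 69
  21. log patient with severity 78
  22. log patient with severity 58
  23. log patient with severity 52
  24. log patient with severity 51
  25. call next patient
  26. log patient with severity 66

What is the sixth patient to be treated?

64

insert 84 → {84}
insert 71 → {84, 71}
insert 72 → {84, 72, 71}
insert 55 → {84, 72, 71, 55}
call next patient → 84; now {72, 71, 55}
insert 64 → {72, 71, 64, 55}
call next patient → 72; now {71, 64, 55}
call next patient → 71; now {64, 55}
insert 75 → {75, 64, 55}
call next patient → 75; now {64, 55}
insert 83 → {83, 64, 55}
call next patient → 83; now {64, 55}
insert 56 → {64, 56, 55}
call next patient → 64; now {56, 55}
insert 70 → {70, 56, 55}
insert 59 → {70, 59, 56, 55}
insert 54 → {70, 59, 56, 55, 54}
call next patient → 70; now {59, 56, 55, 54}
call next patient → 59; now {56, 55, 54}
insert 69 → {69, 56, 55, 54}
insert 78 → {78, 69, 56, 55, 54}
insert 58 → {78, 69, 58, 56, 55, 54}
insert 52 → {78, 69, 58, 56, 55, 54, 52}
insert 51 → {78, 69, 58, 56, 55, 54, 52, 51}
call next patient → 78; now {69, 58, 56, 55, 54, 52, 51}
insert 66 → {69, 66, 58, 56, 55, 54, 52, 51}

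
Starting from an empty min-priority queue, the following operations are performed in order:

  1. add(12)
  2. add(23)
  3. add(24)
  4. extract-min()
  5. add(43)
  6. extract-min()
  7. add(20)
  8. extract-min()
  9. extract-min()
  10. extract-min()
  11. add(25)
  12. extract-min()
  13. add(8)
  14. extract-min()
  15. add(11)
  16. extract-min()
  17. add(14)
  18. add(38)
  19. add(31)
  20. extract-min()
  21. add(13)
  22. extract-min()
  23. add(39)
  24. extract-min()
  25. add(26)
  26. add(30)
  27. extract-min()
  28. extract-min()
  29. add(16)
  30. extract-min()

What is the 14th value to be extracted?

16

insert 12 → {12}
insert 23 → {12, 23}
insert 24 → {12, 23, 24}
extract-min → 12; now {23, 24}
insert 43 → {23, 24, 43}
extract-min → 23; now {24, 43}
insert 20 → {20, 24, 43}
extract-min → 20; now {24, 43}
extract-min → 24; now {43}
extract-min → 43; now {}
insert 25 → {25}
extract-min → 25; now {}
insert 8 → {8}
extract-min → 8; now {}
insert 11 → {11}
extract-min → 11; now {}
insert 14 → {14}
insert 38 → {14, 38}
insert 31 → {14, 31, 38}
extract-min → 14; now {31, 38}
insert 13 → {13, 31, 38}
extract-min → 13; now {31, 38}
insert 39 → {31, 38, 39}
extract-min → 31; now {38, 39}
insert 26 → {26, 38, 39}
insert 30 → {26, 30, 38, 39}
extract-min → 26; now {30, 38, 39}
extract-min → 30; now {38, 39}
insert 16 → {16, 38, 39}
extract-min → 16; now {38, 39}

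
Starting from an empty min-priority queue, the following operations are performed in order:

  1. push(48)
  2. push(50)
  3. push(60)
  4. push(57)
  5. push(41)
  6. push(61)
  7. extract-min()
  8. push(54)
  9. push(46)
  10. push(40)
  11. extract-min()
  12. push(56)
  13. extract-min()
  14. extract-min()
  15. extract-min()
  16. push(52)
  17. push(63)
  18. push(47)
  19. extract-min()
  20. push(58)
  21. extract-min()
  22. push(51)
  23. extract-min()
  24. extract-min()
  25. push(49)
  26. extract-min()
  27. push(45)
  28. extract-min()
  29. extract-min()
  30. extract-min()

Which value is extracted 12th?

56

insert 48 → {48}
insert 50 → {48, 50}
insert 60 → {48, 50, 60}
insert 57 → {48, 50, 57, 60}
insert 41 → {41, 48, 50, 57, 60}
insert 61 → {41, 48, 50, 57, 60, 61}
extract-min → 41; now {48, 50, 57, 60, 61}
insert 54 → {48, 50, 54, 57, 60, 61}
insert 46 → {46, 48, 50, 54, 57, 60, 61}
insert 40 → {40, 46, 48, 50, 54, 57, 60, 61}
extract-min → 40; now {46, 48, 50, 54, 57, 60, 61}
insert 56 → {46, 48, 50, 54, 56, 57, 60, 61}
extract-min → 46; now {48, 50, 54, 56, 57, 60, 61}
extract-min → 48; now {50, 54, 56, 57, 60, 61}
extract-min → 50; now {54, 56, 57, 60, 61}
insert 52 → {52, 54, 56, 57, 60, 61}
insert 63 → {52, 54, 56, 57, 60, 61, 63}
insert 47 → {47, 52, 54, 56, 57, 60, 61, 63}
extract-min → 47; now {52, 54, 56, 57, 60, 61, 63}
insert 58 → {52, 54, 56, 57, 58, 60, 61, 63}
extract-min → 52; now {54, 56, 57, 58, 60, 61, 63}
insert 51 → {51, 54, 56, 57, 58, 60, 61, 63}
extract-min → 51; now {54, 56, 57, 58, 60, 61, 63}
extract-min → 54; now {56, 57, 58, 60, 61, 63}
insert 49 → {49, 56, 57, 58, 60, 61, 63}
extract-min → 49; now {56, 57, 58, 60, 61, 63}
insert 45 → {45, 56, 57, 58, 60, 61, 63}
extract-min → 45; now {56, 57, 58, 60, 61, 63}
extract-min → 56; now {57, 58, 60, 61, 63}
extract-min → 57; now {58, 60, 61, 63}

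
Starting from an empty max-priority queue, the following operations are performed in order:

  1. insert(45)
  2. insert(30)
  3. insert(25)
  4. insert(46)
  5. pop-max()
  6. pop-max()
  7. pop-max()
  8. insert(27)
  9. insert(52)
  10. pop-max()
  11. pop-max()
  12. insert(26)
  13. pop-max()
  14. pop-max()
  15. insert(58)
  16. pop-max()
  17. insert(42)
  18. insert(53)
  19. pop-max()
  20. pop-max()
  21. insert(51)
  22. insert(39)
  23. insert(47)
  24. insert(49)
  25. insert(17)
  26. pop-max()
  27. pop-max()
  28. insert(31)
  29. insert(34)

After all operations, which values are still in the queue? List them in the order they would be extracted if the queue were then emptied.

insert 45 → {45}
insert 30 → {45, 30}
insert 25 → {45, 30, 25}
insert 46 → {46, 45, 30, 25}
pop-max → 46; now {45, 30, 25}
pop-max → 45; now {30, 25}
pop-max → 30; now {25}
insert 27 → {27, 25}
insert 52 → {52, 27, 25}
pop-max → 52; now {27, 25}
pop-max → 27; now {25}
insert 26 → {26, 25}
pop-max → 26; now {25}
pop-max → 25; now {}
insert 58 → {58}
pop-max → 58; now {}
insert 42 → {42}
insert 53 → {53, 42}
pop-max → 53; now {42}
pop-max → 42; now {}
insert 51 → {51}
insert 39 → {51, 39}
insert 47 → {51, 47, 39}
insert 49 → {51, 49, 47, 39}
insert 17 → {51, 49, 47, 39, 17}
pop-max → 51; now {49, 47, 39, 17}
pop-max → 49; now {47, 39, 17}
insert 31 → {47, 39, 31, 17}
insert 34 → {47, 39, 34, 31, 17}

47 → 39 → 34 → 31 → 17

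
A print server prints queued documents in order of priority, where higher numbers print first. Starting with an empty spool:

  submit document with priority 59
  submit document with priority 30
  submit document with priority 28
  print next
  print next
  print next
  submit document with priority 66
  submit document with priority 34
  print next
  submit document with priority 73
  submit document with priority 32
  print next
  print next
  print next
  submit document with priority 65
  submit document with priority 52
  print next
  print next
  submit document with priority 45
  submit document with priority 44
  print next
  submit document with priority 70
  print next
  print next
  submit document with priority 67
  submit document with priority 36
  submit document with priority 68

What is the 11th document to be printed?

70

insert 59 → {59}
insert 30 → {59, 30}
insert 28 → {59, 30, 28}
print next → 59; now {30, 28}
print next → 30; now {28}
print next → 28; now {}
insert 66 → {66}
insert 34 → {66, 34}
print next → 66; now {34}
insert 73 → {73, 34}
insert 32 → {73, 34, 32}
print next → 73; now {34, 32}
print next → 34; now {32}
print next → 32; now {}
insert 65 → {65}
insert 52 → {65, 52}
print next → 65; now {52}
print next → 52; now {}
insert 45 → {45}
insert 44 → {45, 44}
print next → 45; now {44}
insert 70 → {70, 44}
print next → 70; now {44}
print next → 44; now {}
insert 67 → {67}
insert 36 → {67, 36}
insert 68 → {68, 67, 36}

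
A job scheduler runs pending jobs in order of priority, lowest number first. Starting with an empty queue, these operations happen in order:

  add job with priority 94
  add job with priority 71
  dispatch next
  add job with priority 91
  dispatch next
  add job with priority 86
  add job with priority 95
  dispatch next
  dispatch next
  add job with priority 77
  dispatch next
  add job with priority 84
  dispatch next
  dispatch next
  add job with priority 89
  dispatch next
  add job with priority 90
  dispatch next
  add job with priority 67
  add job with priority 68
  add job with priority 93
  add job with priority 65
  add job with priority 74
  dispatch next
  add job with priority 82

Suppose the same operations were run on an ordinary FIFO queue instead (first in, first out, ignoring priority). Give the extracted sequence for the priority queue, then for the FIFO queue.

priority queue: 71 → 91 → 86 → 94 → 77 → 84 → 95 → 89 → 90 → 65; FIFO queue: 94 → 71 → 91 → 86 → 95 → 77 → 84 → 89 → 90 → 67

insert 94 → {94}
insert 71 → {71, 94}
dispatch next → 71; now {94}
insert 91 → {91, 94}
dispatch next → 91; now {94}
insert 86 → {86, 94}
insert 95 → {86, 94, 95}
dispatch next → 86; now {94, 95}
dispatch next → 94; now {95}
insert 77 → {77, 95}
dispatch next → 77; now {95}
insert 84 → {84, 95}
dispatch next → 84; now {95}
dispatch next → 95; now {}
insert 89 → {89}
dispatch next → 89; now {}
insert 90 → {90}
dispatch next → 90; now {}
insert 67 → {67}
insert 68 → {67, 68}
insert 93 → {67, 68, 93}
insert 65 → {65, 67, 68, 93}
insert 74 → {65, 67, 68, 74, 93}
dispatch next → 65; now {67, 68, 74, 93}
insert 82 → {67, 68, 74, 82, 93}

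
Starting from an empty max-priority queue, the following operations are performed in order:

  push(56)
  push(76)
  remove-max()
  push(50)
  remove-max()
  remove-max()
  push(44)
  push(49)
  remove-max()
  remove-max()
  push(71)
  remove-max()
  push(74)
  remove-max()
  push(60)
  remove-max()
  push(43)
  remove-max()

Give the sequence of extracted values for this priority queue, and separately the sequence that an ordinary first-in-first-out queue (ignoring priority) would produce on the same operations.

priority queue: [76, 56, 50, 49, 44, 71, 74, 60, 43]; FIFO queue: 56, 76, 50, 44, 49, 71, 74, 60, 43

insert 56 → {56}
insert 76 → {76, 56}
remove-max → 76; now {56}
insert 50 → {56, 50}
remove-max → 56; now {50}
remove-max → 50; now {}
insert 44 → {44}
insert 49 → {49, 44}
remove-max → 49; now {44}
remove-max → 44; now {}
insert 71 → {71}
remove-max → 71; now {}
insert 74 → {74}
remove-max → 74; now {}
insert 60 → {60}
remove-max → 60; now {}
insert 43 → {43}
remove-max → 43; now {}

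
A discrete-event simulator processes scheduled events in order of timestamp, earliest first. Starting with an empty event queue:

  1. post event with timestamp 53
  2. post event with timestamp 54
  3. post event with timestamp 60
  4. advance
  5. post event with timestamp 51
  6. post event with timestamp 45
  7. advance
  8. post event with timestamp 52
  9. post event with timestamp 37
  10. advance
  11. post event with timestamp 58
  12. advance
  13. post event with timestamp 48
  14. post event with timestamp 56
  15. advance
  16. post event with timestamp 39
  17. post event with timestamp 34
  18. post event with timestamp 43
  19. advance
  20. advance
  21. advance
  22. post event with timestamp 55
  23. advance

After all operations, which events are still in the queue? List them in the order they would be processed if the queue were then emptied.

[54, 55, 56, 58, 60]

insert 53 → {53}
insert 54 → {53, 54}
insert 60 → {53, 54, 60}
advance → 53; now {54, 60}
insert 51 → {51, 54, 60}
insert 45 → {45, 51, 54, 60}
advance → 45; now {51, 54, 60}
insert 52 → {51, 52, 54, 60}
insert 37 → {37, 51, 52, 54, 60}
advance → 37; now {51, 52, 54, 60}
insert 58 → {51, 52, 54, 58, 60}
advance → 51; now {52, 54, 58, 60}
insert 48 → {48, 52, 54, 58, 60}
insert 56 → {48, 52, 54, 56, 58, 60}
advance → 48; now {52, 54, 56, 58, 60}
insert 39 → {39, 52, 54, 56, 58, 60}
insert 34 → {34, 39, 52, 54, 56, 58, 60}
insert 43 → {34, 39, 43, 52, 54, 56, 58, 60}
advance → 34; now {39, 43, 52, 54, 56, 58, 60}
advance → 39; now {43, 52, 54, 56, 58, 60}
advance → 43; now {52, 54, 56, 58, 60}
insert 55 → {52, 54, 55, 56, 58, 60}
advance → 52; now {54, 55, 56, 58, 60}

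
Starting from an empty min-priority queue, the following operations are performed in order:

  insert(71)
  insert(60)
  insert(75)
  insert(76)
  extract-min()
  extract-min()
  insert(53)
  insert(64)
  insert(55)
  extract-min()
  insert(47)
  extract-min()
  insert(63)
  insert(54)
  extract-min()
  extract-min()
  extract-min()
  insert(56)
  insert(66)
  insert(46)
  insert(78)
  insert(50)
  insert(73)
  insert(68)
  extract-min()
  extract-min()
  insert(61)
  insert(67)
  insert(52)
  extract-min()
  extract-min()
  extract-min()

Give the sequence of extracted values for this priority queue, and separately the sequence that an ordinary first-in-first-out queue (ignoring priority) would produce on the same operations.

insert 71 → {71}
insert 60 → {60, 71}
insert 75 → {60, 71, 75}
insert 76 → {60, 71, 75, 76}
extract-min → 60; now {71, 75, 76}
extract-min → 71; now {75, 76}
insert 53 → {53, 75, 76}
insert 64 → {53, 64, 75, 76}
insert 55 → {53, 55, 64, 75, 76}
extract-min → 53; now {55, 64, 75, 76}
insert 47 → {47, 55, 64, 75, 76}
extract-min → 47; now {55, 64, 75, 76}
insert 63 → {55, 63, 64, 75, 76}
insert 54 → {54, 55, 63, 64, 75, 76}
extract-min → 54; now {55, 63, 64, 75, 76}
extract-min → 55; now {63, 64, 75, 76}
extract-min → 63; now {64, 75, 76}
insert 56 → {56, 64, 75, 76}
insert 66 → {56, 64, 66, 75, 76}
insert 46 → {46, 56, 64, 66, 75, 76}
insert 78 → {46, 56, 64, 66, 75, 76, 78}
insert 50 → {46, 50, 56, 64, 66, 75, 76, 78}
insert 73 → {46, 50, 56, 64, 66, 73, 75, 76, 78}
insert 68 → {46, 50, 56, 64, 66, 68, 73, 75, 76, 78}
extract-min → 46; now {50, 56, 64, 66, 68, 73, 75, 76, 78}
extract-min → 50; now {56, 64, 66, 68, 73, 75, 76, 78}
insert 61 → {56, 61, 64, 66, 68, 73, 75, 76, 78}
insert 67 → {56, 61, 64, 66, 67, 68, 73, 75, 76, 78}
insert 52 → {52, 56, 61, 64, 66, 67, 68, 73, 75, 76, 78}
extract-min → 52; now {56, 61, 64, 66, 67, 68, 73, 75, 76, 78}
extract-min → 56; now {61, 64, 66, 67, 68, 73, 75, 76, 78}
extract-min → 61; now {64, 66, 67, 68, 73, 75, 76, 78}

priority queue: [60, 71, 53, 47, 54, 55, 63, 46, 50, 52, 56, 61]; FIFO queue: 71, 60, 75, 76, 53, 64, 55, 47, 63, 54, 56, 66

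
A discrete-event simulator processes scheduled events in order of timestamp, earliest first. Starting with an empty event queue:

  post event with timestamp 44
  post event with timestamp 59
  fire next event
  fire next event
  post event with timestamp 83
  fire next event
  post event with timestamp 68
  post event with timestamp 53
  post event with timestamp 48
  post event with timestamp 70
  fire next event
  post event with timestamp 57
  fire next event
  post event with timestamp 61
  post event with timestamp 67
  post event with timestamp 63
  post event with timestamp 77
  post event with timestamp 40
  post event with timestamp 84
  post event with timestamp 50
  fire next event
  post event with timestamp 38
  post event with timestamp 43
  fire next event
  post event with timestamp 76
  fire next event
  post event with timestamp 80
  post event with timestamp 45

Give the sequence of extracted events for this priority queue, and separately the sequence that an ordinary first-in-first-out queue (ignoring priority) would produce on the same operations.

priority queue: 44 → 59 → 83 → 48 → 53 → 40 → 38 → 43; FIFO queue: 44, 59, 83, 68, 53, 48, 70, 57

insert 44 → {44}
insert 59 → {44, 59}
fire next event → 44; now {59}
fire next event → 59; now {}
insert 83 → {83}
fire next event → 83; now {}
insert 68 → {68}
insert 53 → {53, 68}
insert 48 → {48, 53, 68}
insert 70 → {48, 53, 68, 70}
fire next event → 48; now {53, 68, 70}
insert 57 → {53, 57, 68, 70}
fire next event → 53; now {57, 68, 70}
insert 61 → {57, 61, 68, 70}
insert 67 → {57, 61, 67, 68, 70}
insert 63 → {57, 61, 63, 67, 68, 70}
insert 77 → {57, 61, 63, 67, 68, 70, 77}
insert 40 → {40, 57, 61, 63, 67, 68, 70, 77}
insert 84 → {40, 57, 61, 63, 67, 68, 70, 77, 84}
insert 50 → {40, 50, 57, 61, 63, 67, 68, 70, 77, 84}
fire next event → 40; now {50, 57, 61, 63, 67, 68, 70, 77, 84}
insert 38 → {38, 50, 57, 61, 63, 67, 68, 70, 77, 84}
insert 43 → {38, 43, 50, 57, 61, 63, 67, 68, 70, 77, 84}
fire next event → 38; now {43, 50, 57, 61, 63, 67, 68, 70, 77, 84}
insert 76 → {43, 50, 57, 61, 63, 67, 68, 70, 76, 77, 84}
fire next event → 43; now {50, 57, 61, 63, 67, 68, 70, 76, 77, 84}
insert 80 → {50, 57, 61, 63, 67, 68, 70, 76, 77, 80, 84}
insert 45 → {45, 50, 57, 61, 63, 67, 68, 70, 76, 77, 80, 84}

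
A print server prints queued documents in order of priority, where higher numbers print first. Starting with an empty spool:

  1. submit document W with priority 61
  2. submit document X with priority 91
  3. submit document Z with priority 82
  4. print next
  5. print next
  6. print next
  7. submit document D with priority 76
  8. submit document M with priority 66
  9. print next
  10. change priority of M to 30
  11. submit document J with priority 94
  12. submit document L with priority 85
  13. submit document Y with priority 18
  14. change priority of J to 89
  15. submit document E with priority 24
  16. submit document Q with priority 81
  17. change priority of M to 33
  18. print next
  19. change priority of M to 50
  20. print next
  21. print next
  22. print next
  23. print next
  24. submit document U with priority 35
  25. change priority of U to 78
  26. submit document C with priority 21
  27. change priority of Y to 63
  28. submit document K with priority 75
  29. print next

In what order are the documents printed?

[X, Z, W, D, J, L, Q, M, E, U]

add W (priority 61) → {W:61}
add X (priority 91) → {X:91, W:61}
add Z (priority 82) → {X:91, Z:82, W:61}
print next → X; now {Z:82, W:61}
print next → Z; now {W:61}
print next → W; now {}
add D (priority 76) → {D:76}
add M (priority 66) → {D:76, M:66}
print next → D; now {M:66}
update M to priority 30 → {M:30}
add J (priority 94) → {J:94, M:30}
add L (priority 85) → {J:94, L:85, M:30}
add Y (priority 18) → {J:94, L:85, M:30, Y:18}
update J to priority 89 → {J:89, L:85, M:30, Y:18}
add E (priority 24) → {J:89, L:85, M:30, E:24, Y:18}
add Q (priority 81) → {J:89, L:85, Q:81, M:30, E:24, Y:18}
update M to priority 33 → {J:89, L:85, Q:81, M:33, E:24, Y:18}
print next → J; now {L:85, Q:81, M:33, E:24, Y:18}
update M to priority 50 → {L:85, Q:81, M:50, E:24, Y:18}
print next → L; now {Q:81, M:50, E:24, Y:18}
print next → Q; now {M:50, E:24, Y:18}
print next → M; now {E:24, Y:18}
print next → E; now {Y:18}
add U (priority 35) → {U:35, Y:18}
update U to priority 78 → {U:78, Y:18}
add C (priority 21) → {U:78, C:21, Y:18}
update Y to priority 63 → {U:78, Y:63, C:21}
add K (priority 75) → {U:78, K:75, Y:63, C:21}
print next → U; now {K:75, Y:63, C:21}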